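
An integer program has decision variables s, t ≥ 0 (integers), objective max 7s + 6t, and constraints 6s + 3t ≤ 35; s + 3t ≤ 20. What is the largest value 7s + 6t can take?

51

(s,t)=(3,5): 6·3+3·5=33≤35, 1·3+3·5=18≤20, objective 51.
(s,t)=(2,6): 6·2+3·6=30≤35, 1·2+3·6=20≤20, objective 50.
(s,t)=(3,4): 6·3+3·4=30≤35, 1·3+3·4=15≤20, objective 45.
The best lattice point is (3,5), giving 51.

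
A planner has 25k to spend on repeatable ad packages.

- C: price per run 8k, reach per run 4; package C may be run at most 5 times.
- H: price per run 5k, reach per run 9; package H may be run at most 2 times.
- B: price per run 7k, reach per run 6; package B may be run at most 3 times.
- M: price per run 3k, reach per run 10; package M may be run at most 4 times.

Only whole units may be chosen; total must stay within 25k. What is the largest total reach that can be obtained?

2×H and 4×M: price 22 ≤ 25, reach 2·9 + 4·10 = 58.
1×H, 1×B, and 4×M: price 24 ≤ 25, reach 1·9 + 1·6 + 4·10 = 55.
Best is 58.

58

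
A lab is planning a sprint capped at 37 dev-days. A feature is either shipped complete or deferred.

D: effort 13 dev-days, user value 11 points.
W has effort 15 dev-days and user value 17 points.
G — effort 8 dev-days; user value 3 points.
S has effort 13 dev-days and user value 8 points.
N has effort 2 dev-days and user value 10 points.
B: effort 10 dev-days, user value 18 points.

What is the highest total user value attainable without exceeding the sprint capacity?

48

This is a 0-1 knapsack instance.
Allowing fractional choices, the relaxed optimum would be about 53.5, but features are indivisible.
W + N + B: effort 15 + 2 + 10 = 27 ≤ 37, user value 17 + 10 + 18 = 45.
W + G + N + B: effort 15 + 8 + 2 + 10 = 35 ≤ 37, user value 17 + 3 + 10 + 18 = 48.
Best is W, G, N, and B with total user value 48.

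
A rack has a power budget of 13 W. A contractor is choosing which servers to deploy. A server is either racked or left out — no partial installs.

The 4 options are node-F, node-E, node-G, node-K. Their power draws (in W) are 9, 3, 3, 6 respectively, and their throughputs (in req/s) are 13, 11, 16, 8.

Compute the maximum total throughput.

35

node-E + node-G + node-K: power draw 3 + 3 + 6 = 12 ≤ 13, throughput 11 + 16 + 8 = 35.
node-F + node-G: power draw 9 + 3 = 12 ≤ 13, throughput 13 + 16 = 29.
Best is node-E, node-G, and node-K with total throughput 35.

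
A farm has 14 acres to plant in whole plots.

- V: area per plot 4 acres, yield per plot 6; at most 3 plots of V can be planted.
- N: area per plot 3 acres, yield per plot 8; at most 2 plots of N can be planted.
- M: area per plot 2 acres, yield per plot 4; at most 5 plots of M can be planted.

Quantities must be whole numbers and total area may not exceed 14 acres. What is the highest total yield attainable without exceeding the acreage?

This is a bounded integer knapsack.
Take 2×N and 4×M: area 14 ≤ 14, yield 2·8 + 4·4 = 32.
N has the best ratio (8/3) and is taken to its limit of 2; remaining capacity is filled optimally with the others.

32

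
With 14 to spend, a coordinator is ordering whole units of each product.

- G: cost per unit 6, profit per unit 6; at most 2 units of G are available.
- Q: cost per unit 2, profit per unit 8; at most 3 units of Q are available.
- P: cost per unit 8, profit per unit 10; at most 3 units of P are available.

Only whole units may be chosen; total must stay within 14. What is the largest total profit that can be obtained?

34

Take 3×Q and 1×P: cost 14 ≤ 14, profit 3·8 + 1·10 = 34.
Q has the best ratio (8/2) and is taken to its limit of 3; remaining capacity is filled optimally with the others.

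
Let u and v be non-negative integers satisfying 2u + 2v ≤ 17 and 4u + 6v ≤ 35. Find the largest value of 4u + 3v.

32

Relaxing integrality, the LP optimum is 34.00 at (u,v) = (8.5, 0), which is not an integer point.
(u,v)=(8,0) is feasible, giving 32.
(u,v)=(7,1) is feasible, giving 31.
No feasible integer point exceeds 32.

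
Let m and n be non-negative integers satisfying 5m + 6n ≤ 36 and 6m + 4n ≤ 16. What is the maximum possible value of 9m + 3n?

21

The continuous relaxation peaks at (2.67, 0) with value 24.00; rounding to a feasible lattice point costs some objective.
(m,n)=(2,1): 5·2+6·1=16≤36, 6·2+4·1=16≤16, objective 21.
(m,n)=(2,0): 5·2+6·0=10≤36, 6·2+4·0=12≤16, objective 18.
(m,n)=(1,2): 5·1+6·2=17≤36, 6·1+4·2=14≤16, objective 15.
Maximum is 21 at (m,n)=(2,1).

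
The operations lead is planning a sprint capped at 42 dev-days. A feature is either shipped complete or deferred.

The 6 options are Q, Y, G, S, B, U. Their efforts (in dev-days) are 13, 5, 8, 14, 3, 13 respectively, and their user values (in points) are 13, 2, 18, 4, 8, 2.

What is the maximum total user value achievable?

Take Q, G, S, and B: effort 13 + 8 + 14 + 3 = 38 ≤ 42, user value 13 + 18 + 4 + 8 = 43.
No feasible combination exceeds this.

43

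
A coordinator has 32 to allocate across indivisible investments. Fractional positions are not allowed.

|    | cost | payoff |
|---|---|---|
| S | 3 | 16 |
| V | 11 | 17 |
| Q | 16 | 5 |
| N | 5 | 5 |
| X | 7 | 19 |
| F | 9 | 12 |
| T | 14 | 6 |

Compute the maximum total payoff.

64

Take S, V, X, and F: cost 3 + 11 + 7 + 9 = 30 ≤ 32, payoff 16 + 17 + 19 + 12 = 64.
No other feasible combination does better.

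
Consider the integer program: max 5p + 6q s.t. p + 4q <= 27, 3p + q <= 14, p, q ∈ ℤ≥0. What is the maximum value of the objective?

(p,q)=(2,6): 1·2+4·6=26≤27, 3·2+1·6=12≤14, objective 46.
(p,q)=(3,5): 1·3+4·5=23≤27, 3·3+1·5=14≤14, objective 45.
No feasible integer point exceeds 46.

46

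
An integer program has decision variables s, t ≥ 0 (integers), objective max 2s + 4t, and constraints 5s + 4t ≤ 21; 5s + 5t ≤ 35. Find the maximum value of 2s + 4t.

20

Relaxing integrality, the LP optimum is 21.00 at (s,t) = (0, 5.25), which is not an integer point.
(s,t)=(0,5) is feasible, giving 20.
(s,t)=(1,4) is feasible, giving 18.
(s,t)=(0,4) is feasible, giving 16.
The best lattice point is (0,5), giving 20.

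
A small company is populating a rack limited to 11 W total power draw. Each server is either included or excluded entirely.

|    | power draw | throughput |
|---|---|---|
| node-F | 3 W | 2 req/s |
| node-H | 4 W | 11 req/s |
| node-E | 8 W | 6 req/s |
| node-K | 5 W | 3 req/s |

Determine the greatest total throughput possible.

14

This is a 0-1 knapsack instance.
Take node-H and node-K: power draw 4 + 5 = 9 ≤ 11, throughput 11 + 3 = 14.
No other feasible combination does better.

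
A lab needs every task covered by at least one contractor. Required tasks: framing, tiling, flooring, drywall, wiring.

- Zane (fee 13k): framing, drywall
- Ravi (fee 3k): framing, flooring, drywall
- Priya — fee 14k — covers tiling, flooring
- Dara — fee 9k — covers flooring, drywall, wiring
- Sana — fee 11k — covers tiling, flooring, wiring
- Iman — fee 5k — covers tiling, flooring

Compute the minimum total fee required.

14

The greedy cost-per-new-task heuristic would pick Ravi, Iman, and Dara for 17, but a cheaper cover exists.
Choose Ravi and Sana: together they cover framing, tiling, flooring, drywall, wiring — every task.
Total fee: 3 + 11 = 14.
No cover costs less than 14.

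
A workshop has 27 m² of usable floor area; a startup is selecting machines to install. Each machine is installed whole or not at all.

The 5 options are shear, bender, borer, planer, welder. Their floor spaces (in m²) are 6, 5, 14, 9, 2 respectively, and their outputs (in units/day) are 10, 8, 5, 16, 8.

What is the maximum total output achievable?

Allowing fractional choices, the relaxed optimum would be about 43.8, but machines are indivisible.
shear + bender + planer + welder: floor space 6 + 5 + 9 + 2 = 22 ≤ 27, output 10 + 8 + 16 + 8 = 42.
shear + planer + welder: floor space 6 + 9 + 2 = 17 ≤ 27, output 10 + 16 + 8 = 34.
Best is shear, bender, planer, and welder with total output 42.

42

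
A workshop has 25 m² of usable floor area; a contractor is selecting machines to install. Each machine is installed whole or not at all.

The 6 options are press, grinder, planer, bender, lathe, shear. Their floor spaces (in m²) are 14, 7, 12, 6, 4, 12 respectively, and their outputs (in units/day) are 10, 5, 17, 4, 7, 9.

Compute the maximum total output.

Take grinder, planer, and lathe: floor space 7 + 12 + 4 = 23 ≤ 25, output 5 + 17 + 7 = 29.
No other feasible combination does better.

29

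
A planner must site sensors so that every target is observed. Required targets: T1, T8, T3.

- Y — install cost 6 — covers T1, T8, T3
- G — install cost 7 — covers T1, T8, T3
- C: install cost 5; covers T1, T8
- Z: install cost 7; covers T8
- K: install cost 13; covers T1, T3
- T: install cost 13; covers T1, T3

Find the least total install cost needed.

6

Y alone covers T1, T8, T3 — every target.
Total install cost: 6.
No cover costs less than 6.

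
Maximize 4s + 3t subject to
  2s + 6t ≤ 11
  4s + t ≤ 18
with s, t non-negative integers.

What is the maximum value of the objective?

The continuous relaxation peaks at (4.41, 0.364) with value 18.73; rounding to a feasible lattice point costs some objective.
(s,t)=(4,0): 2·4+6·0=8≤11, 4·4+1·0=16≤18, objective 16.
(s,t)=(3,0): 2·3+6·0=6≤11, 4·3+1·0=12≤18, objective 12.
The best lattice point is (4,0), giving 16.

16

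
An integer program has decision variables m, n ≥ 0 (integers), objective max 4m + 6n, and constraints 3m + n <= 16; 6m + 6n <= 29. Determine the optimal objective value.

24

Relaxing integrality, the LP optimum is 29.00 at (m,n) = (0, 4.83), which is not an integer point.
(m,n)=(0,4): 3·0+1·4=4≤16, 6·0+6·4=24≤29, objective 24.
(m,n)=(1,3): 3·1+1·3=6≤16, 6·1+6·3=24≤29, objective 22.
Maximum is 24 at (m,n)=(0,4).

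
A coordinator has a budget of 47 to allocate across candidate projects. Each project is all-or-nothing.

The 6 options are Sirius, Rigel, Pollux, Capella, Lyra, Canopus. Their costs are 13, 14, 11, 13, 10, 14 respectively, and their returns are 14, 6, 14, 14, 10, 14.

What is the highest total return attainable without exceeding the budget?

Sirius + Pollux + Capella + Lyra: cost 13 + 11 + 13 + 10 = 47 ≤ 47, return 14 + 14 + 14 + 10 = 52.
Sirius + Pollux + Capella: cost 13 + 11 + 13 = 37 ≤ 47, return 14 + 14 + 14 = 42.
Sirius + Pollux + Canopus: cost 13 + 11 + 14 = 38 ≤ 47, return 14 + 14 + 14 = 42.
Best is Sirius, Pollux, Capella, and Lyra with total return 52.

52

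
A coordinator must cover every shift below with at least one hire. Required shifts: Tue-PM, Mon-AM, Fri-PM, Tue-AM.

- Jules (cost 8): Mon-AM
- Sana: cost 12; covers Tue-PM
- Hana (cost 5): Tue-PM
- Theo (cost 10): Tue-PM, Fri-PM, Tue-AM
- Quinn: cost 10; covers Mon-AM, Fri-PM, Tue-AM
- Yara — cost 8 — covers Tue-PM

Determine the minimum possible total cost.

This is a weighted set-cover instance.
Choose Hana and Quinn: together they cover Tue-PM, Mon-AM, Fri-PM, Tue-AM — every shift.
Total cost: 5 + 10 = 15.

15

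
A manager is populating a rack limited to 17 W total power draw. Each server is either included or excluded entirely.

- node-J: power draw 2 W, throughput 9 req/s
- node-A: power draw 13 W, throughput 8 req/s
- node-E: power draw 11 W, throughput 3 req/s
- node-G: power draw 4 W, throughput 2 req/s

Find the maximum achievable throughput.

17

Allowing fractional choices, the relaxed optimum would be about 18.0, but servers are indivisible.
node-J + node-E: power draw 2 + 11 = 13 ≤ 17, throughput 9 + 3 = 12.
node-J + node-E + node-G: power draw 2 + 11 + 4 = 17 ≤ 17, throughput 9 + 3 + 2 = 14.
node-J + node-A: power draw 2 + 13 = 15 ≤ 17, throughput 9 + 8 = 17.
Best is node-J and node-A with total throughput 17.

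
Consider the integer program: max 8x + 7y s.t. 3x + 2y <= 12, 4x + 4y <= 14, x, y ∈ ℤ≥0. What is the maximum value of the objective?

(x,y)=(3,0): 3·3+2·0=9≤12, 4·3+4·0=12≤14, objective 24.
(x,y)=(2,1): 3·2+2·1=8≤12, 4·2+4·1=12≤14, objective 23.
(x,y)=(2,0): 3·2+2·0=6≤12, 4·2+4·0=8≤14, objective 16.
The best lattice point is (3,0), giving 24.

24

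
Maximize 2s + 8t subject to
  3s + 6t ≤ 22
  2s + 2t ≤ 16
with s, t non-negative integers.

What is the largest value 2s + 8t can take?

26

(s,t)=(1,3) is feasible, giving 26.
(s,t)=(0,3) is feasible, giving 24.
No feasible integer point exceeds 26.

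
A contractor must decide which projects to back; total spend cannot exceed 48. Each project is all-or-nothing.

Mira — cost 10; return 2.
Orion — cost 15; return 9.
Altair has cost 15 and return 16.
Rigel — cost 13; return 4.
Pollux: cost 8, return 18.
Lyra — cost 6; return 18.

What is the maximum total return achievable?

Allowing fractional choices, the relaxed optimum would be about 62.2, but projects are indivisible.
Orion + Altair + Pollux + Lyra: cost 15 + 15 + 8 + 6 = 44 ≤ 48, return 9 + 16 + 18 + 18 = 61.
Mira + Altair + Pollux + Lyra: cost 10 + 15 + 8 + 6 = 39 ≤ 48, return 2 + 16 + 18 + 18 = 54.
Altair + Rigel + Pollux + Lyra: cost 15 + 13 + 8 + 6 = 42 ≤ 48, return 16 + 4 + 18 + 18 = 56.
Best is Orion, Altair, Pollux, and Lyra with total return 61.

61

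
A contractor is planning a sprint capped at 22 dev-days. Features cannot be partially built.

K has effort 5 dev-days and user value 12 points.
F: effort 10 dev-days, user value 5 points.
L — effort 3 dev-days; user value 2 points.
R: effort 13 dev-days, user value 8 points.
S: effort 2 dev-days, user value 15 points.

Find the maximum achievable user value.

35

This is an integer program with binary decision variables.
K + F + L + S: effort 5 + 10 + 3 + 2 = 20 ≤ 22, user value 12 + 5 + 2 + 15 = 34.
K + F + S: effort 5 + 10 + 2 = 17 ≤ 22, user value 12 + 5 + 15 = 32.
K + R + S: effort 5 + 13 + 2 = 20 ≤ 22, user value 12 + 8 + 15 = 35.
Best is K, R, and S with total user value 35.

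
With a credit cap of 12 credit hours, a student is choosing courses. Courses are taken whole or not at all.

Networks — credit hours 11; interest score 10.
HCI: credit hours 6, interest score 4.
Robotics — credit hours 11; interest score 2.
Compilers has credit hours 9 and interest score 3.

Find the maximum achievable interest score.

This is a 0-1 knapsack instance.
Allowing fractional choices, the relaxed optimum would be about 10.7, but courses are indivisible.
HCI: credit hours 6 ≤ 12, interest score 4.
Networks: credit hours 11 ≤ 12, interest score 10.
Best is Networks with total interest score 10.

10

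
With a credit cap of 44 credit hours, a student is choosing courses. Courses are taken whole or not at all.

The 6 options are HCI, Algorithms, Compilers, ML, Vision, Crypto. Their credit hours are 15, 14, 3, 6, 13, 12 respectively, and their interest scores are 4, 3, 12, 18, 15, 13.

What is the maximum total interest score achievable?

Compilers + ML + Vision + Crypto: credit hours 3 + 6 + 13 + 12 = 34 ≤ 44, interest score 12 + 18 + 15 + 13 = 58.
HCI + Compilers + ML + Vision: credit hours 15 + 3 + 6 + 13 = 37 ≤ 44, interest score 4 + 12 + 18 + 15 = 49.
Algorithms + Compilers + ML + Vision: credit hours 14 + 3 + 6 + 13 = 36 ≤ 44, interest score 3 + 12 + 18 + 15 = 48.
Best is Compilers, ML, Vision, and Crypto with total interest score 58.

58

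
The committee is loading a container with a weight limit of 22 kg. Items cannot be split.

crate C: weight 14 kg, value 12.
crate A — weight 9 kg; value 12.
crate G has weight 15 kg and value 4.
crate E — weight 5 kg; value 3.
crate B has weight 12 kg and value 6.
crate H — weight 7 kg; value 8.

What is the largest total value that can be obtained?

23

crate A + crate H: weight 9 + 7 = 16 ≤ 22, value 12 + 8 = 20.
crate C + crate H: weight 14 + 7 = 21 ≤ 22, value 12 + 8 = 20.
crate A + crate E + crate H: weight 9 + 5 + 7 = 21 ≤ 22, value 12 + 3 + 8 = 23.
Best is crate A, crate E, and crate H with total value 23.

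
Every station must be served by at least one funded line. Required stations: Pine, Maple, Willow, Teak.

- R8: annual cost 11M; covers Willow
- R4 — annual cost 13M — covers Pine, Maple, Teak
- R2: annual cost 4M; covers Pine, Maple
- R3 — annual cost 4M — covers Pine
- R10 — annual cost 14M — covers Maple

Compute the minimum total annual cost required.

24

This is an integer covering problem.
The greedy cost-per-new-station heuristic would pick R2, R8, and R4 for 28, but a cheaper cover exists.
Choose R8 and R4: together they cover Pine, Maple, Willow, Teak — every station.
Total annual cost: 11 + 13 = 24.
No cover costs less than 24.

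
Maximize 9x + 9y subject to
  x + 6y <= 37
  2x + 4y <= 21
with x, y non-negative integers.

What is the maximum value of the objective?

(x,y)=(10,0): 1·10+6·0=10≤37, 2·10+4·0=20≤21, objective 90.
(x,y)=(9,0): 1·9+6·0=9≤37, 2·9+4·0=18≤21, objective 81.
The best lattice point is (10,0), giving 90.

90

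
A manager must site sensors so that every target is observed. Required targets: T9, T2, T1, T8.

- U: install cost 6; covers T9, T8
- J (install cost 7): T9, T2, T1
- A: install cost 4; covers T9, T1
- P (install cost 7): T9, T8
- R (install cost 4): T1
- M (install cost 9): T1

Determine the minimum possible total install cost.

13

Choose U and J: together they cover T9, T2, T1, T8 — every target.
Total install cost: 6 + 7 = 13.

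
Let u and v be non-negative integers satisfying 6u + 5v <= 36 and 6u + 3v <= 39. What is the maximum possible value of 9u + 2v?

54

(u,v)=(6,0): 6·6+5·0=36≤36, 6·6+3·0=36≤39, objective 54.
(u,v)=(5,1): 6·5+5·1=35≤36, 6·5+3·1=33≤39, objective 47.
No feasible integer point exceeds 54.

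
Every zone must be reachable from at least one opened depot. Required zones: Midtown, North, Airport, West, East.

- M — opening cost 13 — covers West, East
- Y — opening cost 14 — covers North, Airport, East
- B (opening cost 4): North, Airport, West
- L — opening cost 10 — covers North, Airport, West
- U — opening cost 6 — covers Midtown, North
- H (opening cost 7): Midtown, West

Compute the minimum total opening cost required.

21

Choose Y and H: together they cover Midtown, North, Airport, West, East — every zone.
Total opening cost: 14 + 7 = 21.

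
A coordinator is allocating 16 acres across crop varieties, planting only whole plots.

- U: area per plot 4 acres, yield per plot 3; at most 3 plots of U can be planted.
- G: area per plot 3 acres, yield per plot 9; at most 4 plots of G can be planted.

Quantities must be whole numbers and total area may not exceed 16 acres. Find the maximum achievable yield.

Take 1×U and 4×G: area 16 ≤ 16, yield 1·3 + 4·9 = 39.
G has the best ratio (9/3) and is taken to its limit of 4; remaining capacity is filled optimally with the others.

39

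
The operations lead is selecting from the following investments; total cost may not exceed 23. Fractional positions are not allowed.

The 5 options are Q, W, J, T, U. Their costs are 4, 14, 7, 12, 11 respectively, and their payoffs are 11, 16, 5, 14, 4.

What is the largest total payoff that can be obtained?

Q + T: cost 4 + 12 = 16 ≤ 23, payoff 11 + 14 = 25.
Q + W: cost 4 + 14 = 18 ≤ 23, payoff 11 + 16 = 27.
Q + J + T: cost 4 + 7 + 12 = 23 ≤ 23, payoff 11 + 5 + 14 = 30.
Best is Q, J, and T with total payoff 30.

30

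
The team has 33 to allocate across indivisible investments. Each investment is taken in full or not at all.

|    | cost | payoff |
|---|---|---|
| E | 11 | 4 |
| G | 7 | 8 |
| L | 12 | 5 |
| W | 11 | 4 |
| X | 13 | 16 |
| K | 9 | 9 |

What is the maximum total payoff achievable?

33

This is a 0-1 knapsack instance.
Allowing fractional choices, the relaxed optimum would be about 34.7, but investments are indivisible.
G + L + X: cost 7 + 12 + 13 = 32 ≤ 33, payoff 8 + 5 + 16 = 29.
G + X + K: cost 7 + 13 + 9 = 29 ≤ 33, payoff 8 + 16 + 9 = 33.
E + X + K: cost 11 + 13 + 9 = 33 ≤ 33, payoff 4 + 16 + 9 = 29.
Best is G, X, and K with total payoff 33.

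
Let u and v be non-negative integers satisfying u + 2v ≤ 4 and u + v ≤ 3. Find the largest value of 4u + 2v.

12

(u,v)=(3,0): 1·3+2·0=3≤4, 1·3+1·0=3≤3, objective 12.
(u,v)=(2,1): 1·2+2·1=4≤4, 1·2+1·1=3≤3, objective 10.
(u,v)=(2,0): 1·2+2·0=2≤4, 1·2+1·0=2≤3, objective 8.
No feasible integer point exceeds 12.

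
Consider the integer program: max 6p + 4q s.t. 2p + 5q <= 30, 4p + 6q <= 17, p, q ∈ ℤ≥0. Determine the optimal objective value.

(p,q)=(4,0) is feasible, giving 24.
(p,q)=(3,0) is feasible, giving 18.
No feasible integer point exceeds 24.

24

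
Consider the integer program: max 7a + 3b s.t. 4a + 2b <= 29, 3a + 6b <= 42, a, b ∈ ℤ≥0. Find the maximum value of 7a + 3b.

Relaxing integrality, the LP optimum is 50.75 at (a,b) = (7.25, 0), which is not an integer point.
(a,b)=(7,0): 4·7+2·0=28≤29, 3·7+6·0=21≤42, objective 49.
(a,b)=(6,1): 4·6+2·1=26≤29, 3·6+6·1=24≤42, objective 45.
(a,b)=(6,0): 4·6+2·0=24≤29, 3·6+6·0=18≤42, objective 42.
No feasible integer point exceeds 49.

49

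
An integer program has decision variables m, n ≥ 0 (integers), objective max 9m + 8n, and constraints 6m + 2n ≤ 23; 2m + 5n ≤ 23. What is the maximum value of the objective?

The continuous relaxation peaks at (2.65, 3.54) with value 52.19; rounding to a feasible lattice point costs some objective.
(m,n)=(3,2) is feasible, giving 43.
(m,n)=(2,3) is feasible, giving 42.
(m,n)=(1,4) is feasible, giving 41.
(m,n)=(3,1) is feasible, giving 35.
No feasible integer point exceeds 43.

43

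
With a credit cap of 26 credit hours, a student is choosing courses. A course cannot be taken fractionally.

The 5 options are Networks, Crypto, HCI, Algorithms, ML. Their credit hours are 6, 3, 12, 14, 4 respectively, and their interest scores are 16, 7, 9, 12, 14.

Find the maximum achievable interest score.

Treat it as a binary knapsack problem.
Networks + Crypto + HCI + ML: credit hours 6 + 3 + 12 + 4 = 25 ≤ 26, interest score 16 + 7 + 9 + 14 = 46.
Networks + Algorithms + ML: credit hours 6 + 14 + 4 = 24 ≤ 26, interest score 16 + 12 + 14 = 42.
Networks + HCI + ML: credit hours 6 + 12 + 4 = 22 ≤ 26, interest score 16 + 9 + 14 = 39.
Best is Networks, Crypto, HCI, and ML with total interest score 46.

46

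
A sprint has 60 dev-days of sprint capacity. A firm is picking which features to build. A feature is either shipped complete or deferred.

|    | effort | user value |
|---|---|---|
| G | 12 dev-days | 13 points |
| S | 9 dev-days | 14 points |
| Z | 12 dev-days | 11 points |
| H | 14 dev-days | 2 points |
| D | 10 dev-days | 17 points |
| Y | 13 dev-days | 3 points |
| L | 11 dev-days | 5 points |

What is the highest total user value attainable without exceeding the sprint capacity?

60

G + S + Z + H + D: effort 12 + 9 + 12 + 14 + 10 = 57 ≤ 60, user value 13 + 14 + 11 + 2 + 17 = 57.
G + S + Z + D + Y: effort 12 + 9 + 12 + 10 + 13 = 56 ≤ 60, user value 13 + 14 + 11 + 17 + 3 = 58.
G + S + Z + D + L: effort 12 + 9 + 12 + 10 + 11 = 54 ≤ 60, user value 13 + 14 + 11 + 17 + 5 = 60.
Best is G, S, Z, D, and L with total user value 60.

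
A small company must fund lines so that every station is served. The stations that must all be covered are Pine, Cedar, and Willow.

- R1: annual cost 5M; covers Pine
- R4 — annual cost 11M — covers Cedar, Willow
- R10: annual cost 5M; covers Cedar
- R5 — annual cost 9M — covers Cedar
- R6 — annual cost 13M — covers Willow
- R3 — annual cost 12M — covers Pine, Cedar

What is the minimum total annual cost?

16

This is a weighted set-cover instance.
The greedy cost-per-new-station heuristic would pick R1, R10, and R4 for 21, but a cheaper cover exists.
Choose R1 and R4: together they cover Pine, Cedar, Willow — every station.
Total annual cost: 5 + 11 = 16.
No cover costs less than 16.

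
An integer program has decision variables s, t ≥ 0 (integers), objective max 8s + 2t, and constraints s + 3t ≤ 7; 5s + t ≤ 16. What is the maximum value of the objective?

26

The continuous relaxation peaks at (2.93, 1.36) with value 26.14; rounding to a feasible lattice point costs some objective.
(s,t)=(3,1): 1·3+3·1=6≤7, 5·3+1·1=16≤16, objective 26.
(s,t)=(3,0): 1·3+3·0=3≤7, 5·3+1·0=15≤16, objective 24.
(s,t)=(2,1): 1·2+3·1=5≤7, 5·2+1·1=11≤16, objective 18.
(s,t)=(2,0): 1·2+3·0=2≤7, 5·2+1·0=10≤16, objective 16.
No feasible integer point exceeds 26.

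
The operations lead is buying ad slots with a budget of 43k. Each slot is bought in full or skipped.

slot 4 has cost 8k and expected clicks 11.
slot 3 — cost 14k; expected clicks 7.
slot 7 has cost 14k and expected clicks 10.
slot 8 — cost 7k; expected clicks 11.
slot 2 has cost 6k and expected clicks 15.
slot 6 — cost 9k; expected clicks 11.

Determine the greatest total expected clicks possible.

48

Allowing fractional choices, the relaxed optimum would be about 57.3, but ad slots are indivisible.
slot 7 + slot 8 + slot 2 + slot 6: cost 14 + 7 + 6 + 9 = 36 ≤ 43, expected clicks 10 + 11 + 15 + 11 = 47.
slot 4 + slot 7 + slot 8 + slot 2: cost 8 + 14 + 7 + 6 = 35 ≤ 43, expected clicks 11 + 10 + 11 + 15 = 47.
slot 4 + slot 8 + slot 2 + slot 6: cost 8 + 7 + 6 + 9 = 30 ≤ 43, expected clicks 11 + 11 + 15 + 11 = 48.
Best is slot 4, slot 8, slot 2, and slot 6 with total expected clicks 48.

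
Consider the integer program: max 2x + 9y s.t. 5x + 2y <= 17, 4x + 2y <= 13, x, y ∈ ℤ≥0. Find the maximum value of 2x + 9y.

54

Relaxing integrality, the LP optimum is 58.50 at (x,y) = (0, 6.5), which is not an integer point.
(x,y)=(0,6): 5·0+2·6=12≤17, 4·0+2·6=12≤13, objective 54.
(x,y)=(0,5): 5·0+2·5=10≤17, 4·0+2·5=10≤13, objective 45.
Maximum is 54 at (x,y)=(0,6).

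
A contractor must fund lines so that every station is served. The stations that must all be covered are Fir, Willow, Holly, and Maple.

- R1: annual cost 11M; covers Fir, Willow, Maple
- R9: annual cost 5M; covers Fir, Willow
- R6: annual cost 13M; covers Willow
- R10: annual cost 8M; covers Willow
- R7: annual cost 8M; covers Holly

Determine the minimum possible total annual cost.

The greedy cost-per-new-station heuristic would pick R9, R7, and R1 for 24, but a cheaper cover exists.
Choose R1 and R7: together they cover Fir, Willow, Holly, Maple — every station.
Total annual cost: 11 + 8 = 19.
No cover costs less than 19.

19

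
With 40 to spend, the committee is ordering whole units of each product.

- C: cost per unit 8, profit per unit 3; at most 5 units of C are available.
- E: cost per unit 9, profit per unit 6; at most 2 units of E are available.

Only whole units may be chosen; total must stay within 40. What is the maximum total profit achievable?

18

1×C and 2×E: cost 26 ≤ 40, profit 1·3 + 2·6 = 15.
2×C and 2×E: cost 34 ≤ 40, profit 2·3 + 2·6 = 18.
Best is 18.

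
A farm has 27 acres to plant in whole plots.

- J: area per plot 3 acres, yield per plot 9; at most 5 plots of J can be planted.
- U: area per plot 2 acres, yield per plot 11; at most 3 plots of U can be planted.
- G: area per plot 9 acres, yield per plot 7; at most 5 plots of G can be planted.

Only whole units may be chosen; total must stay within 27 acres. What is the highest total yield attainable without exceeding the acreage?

U has the best ratio (11/2); taking only U gives at most 3×11 = 33 (stopped by the supply cap of 3).
Mixing does better — 5×J and 3×U: area 21 ≤ 27, yield 5·9 + 3·11 = 78.

78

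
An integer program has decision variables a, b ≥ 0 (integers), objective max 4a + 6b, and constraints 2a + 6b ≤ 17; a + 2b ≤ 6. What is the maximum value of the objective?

(a,b)=(6,0): 2·6+6·0=12≤17, 1·6+2·0=6≤6, objective 24.
(a,b)=(5,0): 2·5+6·0=10≤17, 1·5+2·0=5≤6, objective 20.
No feasible integer point exceeds 24.

24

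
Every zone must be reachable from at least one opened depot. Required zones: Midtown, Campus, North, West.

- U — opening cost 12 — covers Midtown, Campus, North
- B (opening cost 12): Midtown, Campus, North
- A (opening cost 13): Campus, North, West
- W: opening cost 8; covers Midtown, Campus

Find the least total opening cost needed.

The greedy cost-per-new-zone heuristic would pick U and A for 25, but a cheaper cover exists.
Choose A and W: together they cover Midtown, Campus, North, West — every zone.
Total opening cost: 13 + 8 = 21.
No cover costs less than 21.

21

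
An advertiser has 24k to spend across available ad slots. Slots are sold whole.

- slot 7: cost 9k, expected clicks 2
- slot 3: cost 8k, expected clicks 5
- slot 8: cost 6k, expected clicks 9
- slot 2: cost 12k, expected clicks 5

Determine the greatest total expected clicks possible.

Treat it as a binary knapsack problem.
Allowing fractional choices, the relaxed optimum would be about 18.2, but ad slots are indivisible.
slot 3 + slot 8: cost 8 + 6 = 14 ≤ 24, expected clicks 5 + 9 = 14.
slot 7 + slot 3 + slot 8: cost 9 + 8 + 6 = 23 ≤ 24, expected clicks 2 + 5 + 9 = 16.
Best is slot 7, slot 3, and slot 8 with total expected clicks 16.

16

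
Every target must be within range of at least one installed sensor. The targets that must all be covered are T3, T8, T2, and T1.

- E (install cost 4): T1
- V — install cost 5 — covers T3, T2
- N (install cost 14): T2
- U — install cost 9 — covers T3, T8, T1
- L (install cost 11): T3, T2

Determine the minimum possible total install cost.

The greedy cost-per-new-target heuristic would pick V, E, and U for 18, but a cheaper cover exists.
Choose V and U: together they cover T3, T8, T2, T1 — every target.
Total install cost: 5 + 9 = 14.
No cover costs less than 14.

14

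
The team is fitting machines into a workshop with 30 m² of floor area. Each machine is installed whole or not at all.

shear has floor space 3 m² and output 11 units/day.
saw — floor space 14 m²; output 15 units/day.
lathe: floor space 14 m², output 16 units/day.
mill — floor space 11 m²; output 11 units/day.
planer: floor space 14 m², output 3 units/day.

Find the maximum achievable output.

38

shear + saw + mill: floor space 3 + 14 + 11 = 28 ≤ 30, output 11 + 15 + 11 = 37.
shear + lathe + mill: floor space 3 + 14 + 11 = 28 ≤ 30, output 11 + 16 + 11 = 38.
Best is shear, lathe, and mill with total output 38.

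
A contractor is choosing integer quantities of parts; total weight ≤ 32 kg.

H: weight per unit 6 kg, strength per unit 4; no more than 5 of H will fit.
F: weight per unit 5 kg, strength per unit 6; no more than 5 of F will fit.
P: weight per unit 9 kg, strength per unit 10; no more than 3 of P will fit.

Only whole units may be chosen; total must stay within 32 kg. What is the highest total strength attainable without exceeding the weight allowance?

F has the best ratio (6/5); taking only F gives at most 5×6 = 30 (stopped by the supply cap of 5).
Mixing does better — 1×F and 3×P: weight 32 ≤ 32, strength 1·6 + 3·10 = 36.

36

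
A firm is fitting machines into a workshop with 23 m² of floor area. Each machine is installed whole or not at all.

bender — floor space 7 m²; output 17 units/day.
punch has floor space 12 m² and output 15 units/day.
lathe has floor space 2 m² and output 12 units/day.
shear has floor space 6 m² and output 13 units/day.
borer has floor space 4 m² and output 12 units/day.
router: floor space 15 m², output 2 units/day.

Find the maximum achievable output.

54

This is a 0-1 knapsack instance.
Take bender, lathe, shear, and borer: floor space 7 + 2 + 6 + 4 = 19 ≤ 23, output 17 + 12 + 13 + 12 = 54.
No other feasible combination does better.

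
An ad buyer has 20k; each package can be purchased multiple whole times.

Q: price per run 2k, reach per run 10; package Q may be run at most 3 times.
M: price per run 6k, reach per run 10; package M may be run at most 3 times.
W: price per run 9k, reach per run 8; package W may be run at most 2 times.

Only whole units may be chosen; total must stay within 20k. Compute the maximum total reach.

This is a bounded integer knapsack.
Take 3×Q and 2×M: price 18 ≤ 20, reach 3·10 + 2·10 = 50.
Q has the best ratio (10/2) and is taken to its limit of 3; remaining capacity is filled optimally with the others.

50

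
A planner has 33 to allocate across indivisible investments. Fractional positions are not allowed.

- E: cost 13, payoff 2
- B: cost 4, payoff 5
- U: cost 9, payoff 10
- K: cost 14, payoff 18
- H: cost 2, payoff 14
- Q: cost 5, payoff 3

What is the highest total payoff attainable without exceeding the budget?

Allowing fractional choices, the relaxed optimum would be about 49.4, but investments are indivisible.
U + K + H + Q: cost 9 + 14 + 2 + 5 = 30 ≤ 33, payoff 10 + 18 + 14 + 3 = 45.
B + U + K + H: cost 4 + 9 + 14 + 2 = 29 ≤ 33, payoff 5 + 10 + 18 + 14 = 47.
U + K + H: cost 9 + 14 + 2 = 25 ≤ 33, payoff 10 + 18 + 14 = 42.
Best is B, U, K, and H with total payoff 47.

47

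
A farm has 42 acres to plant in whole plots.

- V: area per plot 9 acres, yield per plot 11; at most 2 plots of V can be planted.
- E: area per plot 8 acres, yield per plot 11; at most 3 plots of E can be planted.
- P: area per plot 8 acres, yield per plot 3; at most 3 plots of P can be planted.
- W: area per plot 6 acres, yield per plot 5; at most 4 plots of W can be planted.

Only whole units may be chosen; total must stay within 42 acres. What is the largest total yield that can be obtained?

E has the best ratio (11/8); taking only E gives at most 3×11 = 33 (stopped by the supply cap of 3).
Mixing does better — 2×V and 3×E: area 42 ≤ 42, yield 2·11 + 3·11 = 55.

55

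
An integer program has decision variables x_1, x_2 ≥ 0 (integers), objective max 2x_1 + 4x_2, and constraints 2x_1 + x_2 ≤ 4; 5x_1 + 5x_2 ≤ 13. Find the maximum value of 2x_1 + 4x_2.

8

(x_1,x_2)=(0,2) is feasible, giving 8.
(x_1,x_2)=(1,1) is feasible, giving 6.
No feasible integer point exceeds 8.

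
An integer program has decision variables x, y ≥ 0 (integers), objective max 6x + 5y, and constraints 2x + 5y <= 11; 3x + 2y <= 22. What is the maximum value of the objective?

Relaxing integrality, the LP optimum is 33.00 at (x,y) = (5.5, 0), which is not an integer point.
(x,y)=(5,0): 2·5+5·0=10≤11, 3·5+2·0=15≤22, objective 30.
(x,y)=(4,0): 2·4+5·0=8≤11, 3·4+2·0=12≤22, objective 24.
Maximum is 30 at (x,y)=(5,0).

30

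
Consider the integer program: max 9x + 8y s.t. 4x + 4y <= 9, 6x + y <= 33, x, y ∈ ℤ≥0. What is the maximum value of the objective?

Relaxing integrality, the LP optimum is 20.25 at (x,y) = (2.25, 0), which is not an integer point.
(x,y)=(2,0) is feasible, giving 18.
(x,y)=(1,1) is feasible, giving 17.
(x,y)=(1,0) is feasible, giving 9.
No feasible integer point exceeds 18.

18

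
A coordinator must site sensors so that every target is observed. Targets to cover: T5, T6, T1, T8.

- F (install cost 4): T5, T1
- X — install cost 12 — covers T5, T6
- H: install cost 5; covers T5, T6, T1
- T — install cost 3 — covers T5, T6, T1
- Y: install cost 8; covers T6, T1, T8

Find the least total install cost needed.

Choose T and Y: together they cover T5, T6, T1, T8 — every target.
Total install cost: 3 + 8 = 11.
No cover costs less than 11.

11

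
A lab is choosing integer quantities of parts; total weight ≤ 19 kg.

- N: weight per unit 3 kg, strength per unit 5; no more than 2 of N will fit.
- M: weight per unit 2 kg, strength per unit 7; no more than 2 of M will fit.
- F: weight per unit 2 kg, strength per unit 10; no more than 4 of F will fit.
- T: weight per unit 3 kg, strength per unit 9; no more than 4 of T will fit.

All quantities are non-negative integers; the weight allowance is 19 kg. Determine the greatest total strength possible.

74

F has the best ratio (10/2); taking only F gives at most 4×10 = 40 (stopped by the supply cap of 4).
Mixing does better — 1×M, 4×F, and 3×T: weight 19 ≤ 19, strength 1·7 + 4·10 + 3·9 = 74.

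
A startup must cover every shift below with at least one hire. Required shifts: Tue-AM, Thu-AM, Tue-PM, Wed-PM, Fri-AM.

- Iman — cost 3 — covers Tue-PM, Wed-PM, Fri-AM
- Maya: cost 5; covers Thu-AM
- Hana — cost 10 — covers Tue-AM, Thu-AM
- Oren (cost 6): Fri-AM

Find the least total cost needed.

This is an integer covering problem.
The greedy cost-per-new-shift heuristic would pick Iman, Maya, and Hana for 18, but a cheaper cover exists.
Choose Iman and Hana: together they cover Tue-AM, Thu-AM, Tue-PM, Wed-PM, Fri-AM — every shift.
Total cost: 3 + 10 = 13.
No cover costs less than 13.

13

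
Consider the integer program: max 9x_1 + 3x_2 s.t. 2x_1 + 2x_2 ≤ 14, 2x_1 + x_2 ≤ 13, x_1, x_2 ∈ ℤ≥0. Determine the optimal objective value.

The continuous relaxation peaks at (6.5, 0) with value 58.50; rounding to a feasible lattice point costs some objective.
(x_1,x_2)=(6,1): 2·6+2·1=14≤14, 2·6+1·1=13≤13, objective 57.
(x_1,x_2)=(6,0): 2·6+2·0=12≤14, 2·6+1·0=12≤13, objective 54.
(x_1,x_2)=(5,2): 2·5+2·2=14≤14, 2·5+1·2=12≤13, objective 51.
The best lattice point is (6,1), giving 57.

57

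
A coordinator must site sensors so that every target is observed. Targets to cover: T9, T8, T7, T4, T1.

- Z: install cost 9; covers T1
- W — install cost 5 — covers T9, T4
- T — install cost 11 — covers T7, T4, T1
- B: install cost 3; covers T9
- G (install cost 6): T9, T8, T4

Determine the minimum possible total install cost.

Choose T and G: together they cover T9, T8, T7, T4, T1 — every target.
Total install cost: 11 + 6 = 17.
No cover costs less than 17.

17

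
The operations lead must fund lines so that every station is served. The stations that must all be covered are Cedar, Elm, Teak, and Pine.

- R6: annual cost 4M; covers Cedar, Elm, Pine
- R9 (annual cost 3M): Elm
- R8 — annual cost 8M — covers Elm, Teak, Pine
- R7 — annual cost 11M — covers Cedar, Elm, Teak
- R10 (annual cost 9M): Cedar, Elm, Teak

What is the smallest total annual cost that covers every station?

12

Choose R6 and R8: together they cover Cedar, Elm, Teak, Pine — every station.
Total annual cost: 4 + 8 = 12.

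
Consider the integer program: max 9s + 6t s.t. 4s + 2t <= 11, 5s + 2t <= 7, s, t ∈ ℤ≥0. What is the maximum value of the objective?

18

Relaxing integrality, the LP optimum is 21.00 at (s,t) = (0, 3.5), which is not an integer point.
(s,t)=(0,3): 4·0+2·3=6≤11, 5·0+2·3=6≤7, objective 18.
(s,t)=(0,2): 4·0+2·2=4≤11, 5·0+2·2=4≤7, objective 12.
Maximum is 18 at (s,t)=(0,3).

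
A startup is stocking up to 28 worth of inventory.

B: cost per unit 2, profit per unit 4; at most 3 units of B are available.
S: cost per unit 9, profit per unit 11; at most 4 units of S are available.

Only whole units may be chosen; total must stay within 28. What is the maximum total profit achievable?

34

B has the best ratio (4/2); taking only B gives at most 3×4 = 12 (stopped by the supply cap of 3).
Mixing does better — 3×B and 2×S: cost 24 ≤ 28, profit 3·4 + 2·11 = 34.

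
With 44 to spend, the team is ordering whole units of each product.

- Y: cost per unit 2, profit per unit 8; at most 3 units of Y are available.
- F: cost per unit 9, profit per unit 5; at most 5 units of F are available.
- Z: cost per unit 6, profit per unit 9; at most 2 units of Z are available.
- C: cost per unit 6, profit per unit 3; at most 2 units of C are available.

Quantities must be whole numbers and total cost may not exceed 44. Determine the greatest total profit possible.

Take 3×Y, 2×F, 2×Z, and 1×C: cost 42 ≤ 44, profit 3·8 + 2·5 + 2·9 + 1·3 = 55.
Y has the best ratio (8/2) and is taken to its limit of 3; remaining capacity is filled optimally with the others.

55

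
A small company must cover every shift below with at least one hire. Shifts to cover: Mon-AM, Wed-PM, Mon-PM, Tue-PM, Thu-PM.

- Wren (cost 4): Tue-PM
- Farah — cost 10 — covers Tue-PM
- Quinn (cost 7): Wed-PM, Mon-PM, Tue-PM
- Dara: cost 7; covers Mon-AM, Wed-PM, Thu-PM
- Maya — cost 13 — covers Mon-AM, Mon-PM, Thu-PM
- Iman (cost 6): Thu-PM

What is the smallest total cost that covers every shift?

Choose Quinn and Dara: together they cover Mon-AM, Wed-PM, Mon-PM, Tue-PM, Thu-PM — every shift.
Total cost: 7 + 7 = 14.

14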